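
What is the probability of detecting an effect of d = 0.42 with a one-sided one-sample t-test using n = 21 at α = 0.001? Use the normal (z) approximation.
Power ≈ 0.12

Power calculation (one-sample t-test, normal approximation):
z_β = d · √n - z_α
z_β = 0.42 · √21 - 3.090
z_β = 0.42 · 4.583 - 3.090
z_β = -1.166

Power = Φ(z_β) = Φ(-1.166) ≈ 0.122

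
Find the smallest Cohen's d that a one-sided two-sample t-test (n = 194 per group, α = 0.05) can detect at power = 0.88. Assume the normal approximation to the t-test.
d ≈ 0.29

Minimum detectable effect (two-sample t-test, normal approximation):
d = (z_α + z_β) / √(n/2)
d = (1.645 + 1.175) / √(194/2)
d = 2.820 / 9.849
d ≈ 0.29

By Cohen's convention (0.2 small / 0.5 medium / 0.8 large): small effect.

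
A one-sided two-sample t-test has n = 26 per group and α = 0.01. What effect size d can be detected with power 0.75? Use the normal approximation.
d ≈ 0.83

Minimum detectable effect (two-sample t-test, normal approximation):
d = (z_α + z_β) / √(n/2)
d = (2.326 + 0.674) / √(26/2)
d = 3.001 / 3.606
d ≈ 0.83

By Cohen's convention (0.2 small / 0.5 medium / 0.8 large): large effect.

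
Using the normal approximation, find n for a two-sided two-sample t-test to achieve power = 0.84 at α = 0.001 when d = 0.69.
n = 78 per group

Sample size formula (two-sample t-test, normal approximation):
n = 2 · ((z_{α/2} + z_β) / d)²

z_{α/2} = 3.291 (for α = 0.001, two-sided)
z_β = 0.994 (for power = 0.84)
d = 0.69

n = 2 · ((3.291 + 0.994) / 0.69)²
n = 2 · (6.210)²
n ≈ 77.13
Round up to the next whole number: n = 78 per group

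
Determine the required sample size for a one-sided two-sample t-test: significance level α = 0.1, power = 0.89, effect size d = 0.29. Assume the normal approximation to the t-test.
n = 150 per group

Sample size formula (two-sample t-test, normal approximation):
n = 2 · ((z_α + z_β) / d)²

z_α = 1.282 (for α = 0.1, one-sided)
z_β = 1.227 (for power = 0.89)
d = 0.29

n = 2 · ((1.282 + 1.227) / 0.29)²
n = 2 · (8.652)²
n ≈ 149.71
Round up to the next whole number: n = 150 per group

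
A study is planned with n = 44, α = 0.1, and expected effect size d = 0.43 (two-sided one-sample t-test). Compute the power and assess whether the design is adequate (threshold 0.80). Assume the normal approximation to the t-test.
Power ≈ 0.89; the study is adequately powered (power ≥ 0.80)

Power calculation (one-sample t-test, normal approximation):
z_β = d · √n - z_{α/2}
z_β = 0.43 · √44 - 1.645
z_β = 0.43 · 6.633 - 1.645
z_β = 1.207

Power = Φ(z_β) = Φ(1.207) ≈ 0.886

Effect size d = 0.43 is small by Cohen's convention (0.2/0.5/0.8).

Threshold: power ≥ 0.80 is conventionally adequate.
Power ≈ 0.89 → the study is adequately powered (power ≥ 0.80).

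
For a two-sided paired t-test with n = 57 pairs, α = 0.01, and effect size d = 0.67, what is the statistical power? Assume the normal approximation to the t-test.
Power ≈ 0.99

Power calculation (paired t-test, normal approximation):
z_β = d · √n - z_{α/2}
z_β = 0.67 · √57 - 2.576
z_β = 0.67 · 7.550 - 2.576
z_β = 2.483

Power = Φ(z_β) = Φ(2.483) ≈ 0.993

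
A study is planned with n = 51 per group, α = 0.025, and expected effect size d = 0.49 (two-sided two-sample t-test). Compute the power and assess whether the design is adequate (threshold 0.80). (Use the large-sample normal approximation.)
Power ≈ 0.59; the study is underpowered (power < 0.80)

Power calculation (two-sample t-test, normal approximation):
z_β = d · √(n/2) - z_{α/2}
z_β = 0.49 · √(51/2) - 2.241
z_β = 0.49 · 5.050 - 2.241
z_β = 0.233

Power = Φ(z_β) = Φ(0.233) ≈ 0.592

Effect size d = 0.49 is small by Cohen's convention (0.2/0.5/0.8).

Threshold: power ≥ 0.80 is conventionally adequate.
Power ≈ 0.59 → the study is underpowered (power < 0.80).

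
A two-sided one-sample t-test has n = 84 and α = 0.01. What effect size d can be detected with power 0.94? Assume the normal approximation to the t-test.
d ≈ 0.45

Minimum detectable effect (one-sample t-test, normal approximation):
d = (z_{α/2} + z_β) / √n
d = (2.576 + 1.555) / √84
d = 4.131 / 9.165
d ≈ 0.45

By Cohen's convention (0.2 small / 0.5 medium / 0.8 large): small effect.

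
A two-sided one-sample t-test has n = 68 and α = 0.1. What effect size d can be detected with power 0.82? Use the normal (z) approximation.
d ≈ 0.31

Minimum detectable effect (one-sample t-test, normal approximation):
d = (z_{α/2} + z_β) / √n
d = (1.645 + 0.915) / √68
d = 2.560 / 8.246
d ≈ 0.31

By Cohen's convention (0.2 small / 0.5 medium / 0.8 large): small effect.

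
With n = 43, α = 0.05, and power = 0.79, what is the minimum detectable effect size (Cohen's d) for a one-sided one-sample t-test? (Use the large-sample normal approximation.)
d ≈ 0.37

Minimum detectable effect (one-sample t-test, normal approximation):
d = (z_α + z_β) / √n
d = (1.645 + 0.806) / √43
d = 2.451 / 6.557
d ≈ 0.37

By Cohen's convention (0.2 small / 0.5 medium / 0.8 large): small effect.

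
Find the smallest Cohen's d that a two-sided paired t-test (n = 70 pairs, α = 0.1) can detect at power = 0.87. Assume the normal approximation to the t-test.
d ≈ 0.33

Minimum detectable effect (paired t-test, normal approximation):
d = (z_{α/2} + z_β) / √n
d = (1.645 + 1.126) / √70
d = 2.771 / 8.367
d ≈ 0.33

By Cohen's convention (0.2 small / 0.5 medium / 0.8 large): small effect.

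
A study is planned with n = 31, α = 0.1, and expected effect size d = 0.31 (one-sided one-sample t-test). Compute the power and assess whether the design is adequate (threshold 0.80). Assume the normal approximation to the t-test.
Power ≈ 0.67; the study is underpowered (power < 0.80)

Power calculation (one-sample t-test, normal approximation):
z_β = d · √n - z_α
z_β = 0.31 · √31 - 1.282
z_β = 0.31 · 5.568 - 1.282
z_β = 0.444

Power = Φ(z_β) = Φ(0.444) ≈ 0.672

Effect size d = 0.31 is small by Cohen's convention (0.2/0.5/0.8).

Threshold: power ≥ 0.80 is conventionally adequate.
Power ≈ 0.67 → the study is underpowered (power < 0.80).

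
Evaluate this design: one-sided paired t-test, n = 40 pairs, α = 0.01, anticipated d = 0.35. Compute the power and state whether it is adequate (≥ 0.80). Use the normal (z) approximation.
Power ≈ 0.46; the study is underpowered (power < 0.80)

Power calculation (paired t-test, normal approximation):
z_β = d · √n - z_α
z_β = 0.35 · √40 - 2.326
z_β = 0.35 · 6.325 - 2.326
z_β = -0.113

Power = Φ(z_β) = Φ(-0.113) ≈ 0.455

Effect size d = 0.35 is small by Cohen's convention (0.2/0.5/0.8).

Threshold: power ≥ 0.80 is conventionally adequate.
Power ≈ 0.46 → the study is underpowered (power < 0.80).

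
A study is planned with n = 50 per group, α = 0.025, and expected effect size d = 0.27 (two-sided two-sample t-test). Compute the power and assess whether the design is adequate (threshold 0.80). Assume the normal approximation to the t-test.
Power ≈ 0.19; the study is underpowered (power < 0.80)

Power calculation (two-sample t-test, normal approximation):
z_β = d · √(n/2) - z_{α/2}
z_β = 0.27 · √(50/2) - 2.241
z_β = 0.27 · 5.000 - 2.241
z_β = -0.891

Power = Φ(z_β) = Φ(-0.891) ≈ 0.186

Effect size d = 0.27 is small by Cohen's convention (0.2/0.5/0.8).

Threshold: power ≥ 0.80 is conventionally adequate.
Power ≈ 0.19 → the study is underpowered (power < 0.80).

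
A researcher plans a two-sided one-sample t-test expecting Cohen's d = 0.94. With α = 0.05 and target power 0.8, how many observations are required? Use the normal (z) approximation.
n = 9

Sample size formula (one-sample t-test, normal approximation):
n = ((z_{α/2} + z_β) / d)²

z_{α/2} = 1.960 (for α = 0.05, two-sided)
z_β = 0.842 (for power = 0.8)
d = 0.94

n = ((1.960 + 0.842) / 0.94)²
n = (2.981)²
n ≈ 8.89
Round up to the next whole number: n = 9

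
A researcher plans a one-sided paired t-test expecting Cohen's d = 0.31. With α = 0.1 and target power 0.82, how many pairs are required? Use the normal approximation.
n = 51 pairs

Sample size formula (paired t-test, normal approximation):
n = ((z_α + z_β) / d)²

z_α = 1.282 (for α = 0.1, one-sided)
z_β = 0.915 (for power = 0.82)
d = 0.31

n = ((1.282 + 0.915) / 0.31)²
n = (7.087)²
n ≈ 50.23
Round up to the next whole number: n = 51 pairs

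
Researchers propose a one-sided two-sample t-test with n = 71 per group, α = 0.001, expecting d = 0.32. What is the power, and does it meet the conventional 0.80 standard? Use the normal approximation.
Power ≈ 0.12; the study is underpowered (power < 0.80)

Power calculation (two-sample t-test, normal approximation):
z_β = d · √(n/2) - z_α
z_β = 0.32 · √(71/2) - 3.090
z_β = 0.32 · 5.958 - 3.090
z_β = -1.184

Power = Φ(z_β) = Φ(-1.184) ≈ 0.118

Effect size d = 0.32 is small by Cohen's convention (0.2/0.5/0.8).

Threshold: power ≥ 0.80 is conventionally adequate.
Power ≈ 0.12 → the study is underpowered (power < 0.80).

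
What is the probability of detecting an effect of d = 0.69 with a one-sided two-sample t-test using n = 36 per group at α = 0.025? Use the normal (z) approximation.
Power ≈ 0.83

Power calculation (two-sample t-test, normal approximation):
z_β = d · √(n/2) - z_α
z_β = 0.69 · √(36/2) - 1.960
z_β = 0.69 · 4.243 - 1.960
z_β = 0.967

Power = Φ(z_β) = Φ(0.967) ≈ 0.833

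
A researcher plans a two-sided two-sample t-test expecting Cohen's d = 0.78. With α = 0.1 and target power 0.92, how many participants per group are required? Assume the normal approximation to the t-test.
n = 31 per group

Sample size formula (two-sample t-test, normal approximation):
n = 2 · ((z_{α/2} + z_β) / d)²

z_{α/2} = 1.645 (for α = 0.1, two-sided)
z_β = 1.405 (for power = 0.92)
d = 0.78

n = 2 · ((1.645 + 1.405) / 0.78)²
n = 2 · (3.910)²
n ≈ 30.58
Round up to the next whole number: n = 31 per group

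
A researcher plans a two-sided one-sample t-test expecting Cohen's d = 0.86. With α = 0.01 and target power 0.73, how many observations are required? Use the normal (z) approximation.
n = 14

Sample size formula (one-sample t-test, normal approximation):
n = ((z_{α/2} + z_β) / d)²

z_{α/2} = 2.576 (for α = 0.01, two-sided)
z_β = 0.613 (for power = 0.73)
d = 0.86

n = ((2.576 + 0.613) / 0.86)²
n = (3.708)²
n ≈ 13.75
Round up to the next whole number: n = 14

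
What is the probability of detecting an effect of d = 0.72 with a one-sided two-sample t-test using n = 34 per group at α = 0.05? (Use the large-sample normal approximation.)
Power ≈ 0.91

Power calculation (two-sample t-test, normal approximation):
z_β = d · √(n/2) - z_α
z_β = 0.72 · √(34/2) - 1.645
z_β = 0.72 · 4.123 - 1.645
z_β = 1.324

Power = Φ(z_β) = Φ(1.324) ≈ 0.907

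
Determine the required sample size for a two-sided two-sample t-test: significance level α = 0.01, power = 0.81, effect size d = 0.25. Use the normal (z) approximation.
n = 382 per group

Sample size formula (two-sample t-test, normal approximation):
n = 2 · ((z_{α/2} + z_β) / d)²

z_{α/2} = 2.576 (for α = 0.01, two-sided)
z_β = 0.878 (for power = 0.81)
d = 0.25

n = 2 · ((2.576 + 0.878) / 0.25)²
n = 2 · (13.816)²
n ≈ 381.76
Round up to the next whole number: n = 382 per group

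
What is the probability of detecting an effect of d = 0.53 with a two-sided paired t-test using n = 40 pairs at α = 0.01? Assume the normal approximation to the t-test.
Power ≈ 0.78

Power calculation (paired t-test, normal approximation):
z_β = d · √n - z_{α/2}
z_β = 0.53 · √40 - 2.576
z_β = 0.53 · 6.325 - 2.576
z_β = 0.776

Power = Φ(z_β) = Φ(0.776) ≈ 0.781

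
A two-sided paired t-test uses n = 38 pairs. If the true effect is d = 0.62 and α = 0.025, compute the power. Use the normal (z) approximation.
Power ≈ 0.94

Power calculation (paired t-test, normal approximation):
z_β = d · √n - z_{α/2}
z_β = 0.62 · √38 - 2.241
z_β = 0.62 · 6.164 - 2.241
z_β = 1.581

Power = Φ(z_β) = Φ(1.581) ≈ 0.943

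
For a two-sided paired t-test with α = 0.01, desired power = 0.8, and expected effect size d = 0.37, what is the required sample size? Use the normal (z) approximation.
n = 86 pairs

Sample size formula (paired t-test, normal approximation):
n = ((z_{α/2} + z_β) / d)²

z_{α/2} = 2.576 (for α = 0.01, two-sided)
z_β = 0.842 (for power = 0.8)
d = 0.37

n = ((2.576 + 0.842) / 0.37)²
n = (9.238)²
n ≈ 85.34
Round up to the next whole number: n = 86 pairs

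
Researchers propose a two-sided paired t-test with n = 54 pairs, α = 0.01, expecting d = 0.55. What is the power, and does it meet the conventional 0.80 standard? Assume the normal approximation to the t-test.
Power ≈ 0.93; the study is adequately powered (power ≥ 0.80)

Power calculation (paired t-test, normal approximation):
z_β = d · √n - z_{α/2}
z_β = 0.55 · √54 - 2.576
z_β = 0.55 · 7.348 - 2.576
z_β = 1.466

Power = Φ(z_β) = Φ(1.466) ≈ 0.929

Effect size d = 0.55 is medium by Cohen's convention (0.2/0.5/0.8).

Threshold: power ≥ 0.80 is conventionally adequate.
Power ≈ 0.93 → the study is adequately powered (power ≥ 0.80).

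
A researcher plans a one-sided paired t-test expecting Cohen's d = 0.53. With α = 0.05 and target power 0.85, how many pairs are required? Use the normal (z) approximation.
n = 26 pairs

Sample size formula (paired t-test, normal approximation):
n = ((z_α + z_β) / d)²

z_α = 1.645 (for α = 0.05, one-sided)
z_β = 1.036 (for power = 0.85)
d = 0.53

n = ((1.645 + 1.036) / 0.53)²
n = (5.058)²
n ≈ 25.58
Round up to the next whole number: n = 26 pairs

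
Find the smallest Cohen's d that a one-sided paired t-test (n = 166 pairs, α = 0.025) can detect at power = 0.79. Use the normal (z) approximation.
d ≈ 0.21

Minimum detectable effect (paired t-test, normal approximation):
d = (z_α + z_β) / √n
d = (1.960 + 0.806) / √166
d = 2.766 / 12.884
d ≈ 0.21

By Cohen's convention (0.2 small / 0.5 medium / 0.8 large): small effect.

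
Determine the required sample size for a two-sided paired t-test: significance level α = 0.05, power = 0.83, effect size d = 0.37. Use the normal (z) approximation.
n = 63 pairs

Sample size formula (paired t-test, normal approximation):
n = ((z_{α/2} + z_β) / d)²

z_{α/2} = 1.960 (for α = 0.05, two-sided)
z_β = 0.954 (for power = 0.83)
d = 0.37

n = ((1.960 + 0.954) / 0.37)²
n = (7.876)²
n ≈ 62.03
Round up to the next whole number: n = 63 pairs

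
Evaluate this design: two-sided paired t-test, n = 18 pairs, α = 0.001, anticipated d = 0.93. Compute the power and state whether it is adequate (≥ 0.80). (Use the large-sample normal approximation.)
Power ≈ 0.74; the study is underpowered (power < 0.80)

Power calculation (paired t-test, normal approximation):
z_β = d · √n - z_{α/2}
z_β = 0.93 · √18 - 3.291
z_β = 0.93 · 4.243 - 3.291
z_β = 0.655

Power = Φ(z_β) = Φ(0.655) ≈ 0.744

Effect size d = 0.93 is large by Cohen's convention (0.2/0.5/0.8).

Threshold: power ≥ 0.80 is conventionally adequate.
Power ≈ 0.74 → the study is underpowered (power < 0.80).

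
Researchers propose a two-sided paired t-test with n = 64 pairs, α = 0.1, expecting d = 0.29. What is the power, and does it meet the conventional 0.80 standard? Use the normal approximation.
Power ≈ 0.75; the study is underpowered (power < 0.80)

Power calculation (paired t-test, normal approximation):
z_β = d · √n - z_{α/2}
z_β = 0.29 · √64 - 1.645
z_β = 0.29 · 8.000 - 1.645
z_β = 0.675

Power = Φ(z_β) = Φ(0.675) ≈ 0.750

Effect size d = 0.29 is small by Cohen's convention (0.2/0.5/0.8).

Threshold: power ≥ 0.80 is conventionally adequate.
Power ≈ 0.75 → the study is underpowered (power < 0.80).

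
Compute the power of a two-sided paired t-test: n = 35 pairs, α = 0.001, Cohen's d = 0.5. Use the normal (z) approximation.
Power ≈ 0.37

Power calculation (paired t-test, normal approximation):
z_β = d · √n - z_{α/2}
z_β = 0.5 · √35 - 3.291
z_β = 0.5 · 5.916 - 3.291
z_β = -0.332

Power = Φ(z_β) = Φ(-0.332) ≈ 0.370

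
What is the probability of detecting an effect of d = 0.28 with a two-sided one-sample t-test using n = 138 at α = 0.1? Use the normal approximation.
Power ≈ 0.95

Power calculation (one-sample t-test, normal approximation):
z_β = d · √n - z_{α/2}
z_β = 0.28 · √138 - 1.645
z_β = 0.28 · 11.747 - 1.645
z_β = 1.644

Power = Φ(z_β) = Φ(1.644) ≈ 0.950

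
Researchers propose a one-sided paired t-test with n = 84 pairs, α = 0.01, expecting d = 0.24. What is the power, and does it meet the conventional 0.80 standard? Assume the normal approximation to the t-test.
Power ≈ 0.45; the study is underpowered (power < 0.80)

Power calculation (paired t-test, normal approximation):
z_β = d · √n - z_α
z_β = 0.24 · √84 - 2.326
z_β = 0.24 · 9.165 - 2.326
z_β = -0.127

Power = Φ(z_β) = Φ(-0.127) ≈ 0.450

Effect size d = 0.24 is small by Cohen's convention (0.2/0.5/0.8).

Threshold: power ≥ 0.80 is conventionally adequate.
Power ≈ 0.45 → the study is underpowered (power < 0.80).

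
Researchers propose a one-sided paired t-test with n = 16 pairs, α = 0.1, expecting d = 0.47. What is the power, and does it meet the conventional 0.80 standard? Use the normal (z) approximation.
Power ≈ 0.73; the study is underpowered (power < 0.80)

Power calculation (paired t-test, normal approximation):
z_β = d · √n - z_α
z_β = 0.47 · √16 - 1.282
z_β = 0.47 · 4.000 - 1.282
z_β = 0.598

Power = Φ(z_β) = Φ(0.598) ≈ 0.725

Effect size d = 0.47 is small by Cohen's convention (0.2/0.5/0.8).

Threshold: power ≥ 0.80 is conventionally adequate.
Power ≈ 0.73 → the study is underpowered (power < 0.80).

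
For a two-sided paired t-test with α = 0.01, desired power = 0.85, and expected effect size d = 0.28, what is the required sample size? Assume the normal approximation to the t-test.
n = 167 pairs

Sample size formula (paired t-test, normal approximation):
n = ((z_{α/2} + z_β) / d)²

z_{α/2} = 2.576 (for α = 0.01, two-sided)
z_β = 1.036 (for power = 0.85)
d = 0.28

n = ((2.576 + 1.036) / 0.28)²
n = (12.900)²
n ≈ 166.41
Round up to the next whole number: n = 167 pairs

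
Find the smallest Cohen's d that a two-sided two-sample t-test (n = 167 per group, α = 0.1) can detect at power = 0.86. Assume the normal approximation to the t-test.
d ≈ 0.30

Minimum detectable effect (two-sample t-test, normal approximation):
d = (z_{α/2} + z_β) / √(n/2)
d = (1.645 + 1.080) / √(167/2)
d = 2.725 / 9.138
d ≈ 0.30

By Cohen's convention (0.2 small / 0.5 medium / 0.8 large): small effect.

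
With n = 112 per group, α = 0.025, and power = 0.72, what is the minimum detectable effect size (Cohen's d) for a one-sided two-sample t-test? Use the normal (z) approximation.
d ≈ 0.34

Minimum detectable effect (two-sample t-test, normal approximation):
d = (z_α + z_β) / √(n/2)
d = (1.960 + 0.583) / √(112/2)
d = 2.543 / 7.483
d ≈ 0.34

By Cohen's convention (0.2 small / 0.5 medium / 0.8 large): small effect.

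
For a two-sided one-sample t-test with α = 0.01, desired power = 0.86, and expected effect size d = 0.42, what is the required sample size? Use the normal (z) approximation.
n = 76

Sample size formula (one-sample t-test, normal approximation):
n = ((z_{α/2} + z_β) / d)²

z_{α/2} = 2.576 (for α = 0.01, two-sided)
z_β = 1.080 (for power = 0.86)
d = 0.42

n = ((2.576 + 1.080) / 0.42)²
n = (8.705)²
n ≈ 75.78
Round up to the next whole number: n = 76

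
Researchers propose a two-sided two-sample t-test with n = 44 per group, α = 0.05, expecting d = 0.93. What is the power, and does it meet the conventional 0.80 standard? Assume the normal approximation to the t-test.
Power ≈ 0.99; the study is adequately powered (power ≥ 0.80)

Power calculation (two-sample t-test, normal approximation):
z_β = d · √(n/2) - z_{α/2}
z_β = 0.93 · √(44/2) - 1.960
z_β = 0.93 · 4.690 - 1.960
z_β = 2.402

Power = Φ(z_β) = Φ(2.402) ≈ 0.992

Effect size d = 0.93 is large by Cohen's convention (0.2/0.5/0.8).

Threshold: power ≥ 0.80 is conventionally adequate.
Power ≈ 0.99 → the study is adequately powered (power ≥ 0.80).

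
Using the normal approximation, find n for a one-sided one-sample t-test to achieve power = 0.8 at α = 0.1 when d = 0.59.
n = 13

Sample size formula (one-sample t-test, normal approximation):
n = ((z_α + z_β) / d)²

z_α = 1.282 (for α = 0.1, one-sided)
z_β = 0.842 (for power = 0.8)
d = 0.59

n = ((1.282 + 0.842) / 0.59)²
n = (3.600)²
n ≈ 12.96
Round up to the next whole number: n = 13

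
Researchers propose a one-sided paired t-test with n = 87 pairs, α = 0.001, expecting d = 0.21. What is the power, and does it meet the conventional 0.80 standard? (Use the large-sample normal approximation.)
Power ≈ 0.13; the study is underpowered (power < 0.80)

Power calculation (paired t-test, normal approximation):
z_β = d · √n - z_α
z_β = 0.21 · √87 - 3.090
z_β = 0.21 · 9.327 - 3.090
z_β = -1.131

Power = Φ(z_β) = Φ(-1.131) ≈ 0.129

Effect size d = 0.21 is small by Cohen's convention (0.2/0.5/0.8).

Threshold: power ≥ 0.80 is conventionally adequate.
Power ≈ 0.13 → the study is underpowered (power < 0.80).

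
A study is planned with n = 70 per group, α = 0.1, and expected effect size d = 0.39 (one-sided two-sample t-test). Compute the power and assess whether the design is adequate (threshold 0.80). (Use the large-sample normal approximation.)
Power ≈ 0.85; the study is adequately powered (power ≥ 0.80)

Power calculation (two-sample t-test, normal approximation):
z_β = d · √(n/2) - z_α
z_β = 0.39 · √(70/2) - 1.282
z_β = 0.39 · 5.916 - 1.282
z_β = 1.026

Power = Φ(z_β) = Φ(1.026) ≈ 0.847

Effect size d = 0.39 is small by Cohen's convention (0.2/0.5/0.8).

Threshold: power ≥ 0.80 is conventionally adequate.
Power ≈ 0.85 → the study is adequately powered (power ≥ 0.80).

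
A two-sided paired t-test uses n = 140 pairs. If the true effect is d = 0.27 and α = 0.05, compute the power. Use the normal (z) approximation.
Power ≈ 0.89

Power calculation (paired t-test, normal approximation):
z_β = d · √n - z_{α/2}
z_β = 0.27 · √140 - 1.960
z_β = 0.27 · 11.832 - 1.960
z_β = 1.235

Power = Φ(z_β) = Φ(1.235) ≈ 0.892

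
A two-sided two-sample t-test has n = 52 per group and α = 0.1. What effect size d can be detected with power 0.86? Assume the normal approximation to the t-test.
d ≈ 0.53

Minimum detectable effect (two-sample t-test, normal approximation):
d = (z_{α/2} + z_β) / √(n/2)
d = (1.645 + 1.080) / √(52/2)
d = 2.725 / 5.099
d ≈ 0.53

By Cohen's convention (0.2 small / 0.5 medium / 0.8 large): medium effect.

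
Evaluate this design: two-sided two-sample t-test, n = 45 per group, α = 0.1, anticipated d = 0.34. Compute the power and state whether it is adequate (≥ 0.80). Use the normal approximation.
Power ≈ 0.49; the study is underpowered (power < 0.80)

Power calculation (two-sample t-test, normal approximation):
z_β = d · √(n/2) - z_{α/2}
z_β = 0.34 · √(45/2) - 1.645
z_β = 0.34 · 4.743 - 1.645
z_β = -0.032

Power = Φ(z_β) = Φ(-0.032) ≈ 0.487

Effect size d = 0.34 is small by Cohen's convention (0.2/0.5/0.8).

Threshold: power ≥ 0.80 is conventionally adequate.
Power ≈ 0.49 → the study is underpowered (power < 0.80).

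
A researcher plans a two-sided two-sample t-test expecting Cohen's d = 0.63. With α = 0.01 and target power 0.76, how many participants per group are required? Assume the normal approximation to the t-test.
n = 55 per group

Sample size formula (two-sample t-test, normal approximation):
n = 2 · ((z_{α/2} + z_β) / d)²

z_{α/2} = 2.576 (for α = 0.01, two-sided)
z_β = 0.706 (for power = 0.76)
d = 0.63

n = 2 · ((2.576 + 0.706) / 0.63)²
n = 2 · (5.210)²
n ≈ 54.29
Round up to the next whole number: n = 55 per group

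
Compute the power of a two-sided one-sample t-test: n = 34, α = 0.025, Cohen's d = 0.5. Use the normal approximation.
Power ≈ 0.75

Power calculation (one-sample t-test, normal approximation):
z_β = d · √n - z_{α/2}
z_β = 0.5 · √34 - 2.241
z_β = 0.5 · 5.831 - 2.241
z_β = 0.674

Power = Φ(z_β) = Φ(0.674) ≈ 0.750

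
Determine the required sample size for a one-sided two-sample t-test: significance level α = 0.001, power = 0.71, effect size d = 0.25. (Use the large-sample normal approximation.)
n = 425 per group

Sample size formula (two-sample t-test, normal approximation):
n = 2 · ((z_α + z_β) / d)²

z_α = 3.090 (for α = 0.001, one-sided)
z_β = 0.553 (for power = 0.71)
d = 0.25

n = 2 · ((3.090 + 0.553) / 0.25)²
n = 2 · (14.572)²
n ≈ 424.69
Round up to the next whole number: n = 425 per group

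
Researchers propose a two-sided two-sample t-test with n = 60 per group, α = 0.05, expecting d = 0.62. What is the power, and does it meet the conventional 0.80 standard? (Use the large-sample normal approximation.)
Power ≈ 0.92; the study is adequately powered (power ≥ 0.80)

Power calculation (two-sample t-test, normal approximation):
z_β = d · √(n/2) - z_{α/2}
z_β = 0.62 · √(60/2) - 1.960
z_β = 0.62 · 5.477 - 1.960
z_β = 1.436

Power = Φ(z_β) = Φ(1.436) ≈ 0.924

Effect size d = 0.62 is medium by Cohen's convention (0.2/0.5/0.8).

Threshold: power ≥ 0.80 is conventionally adequate.
Power ≈ 0.92 → the study is adequately powered (power ≥ 0.80).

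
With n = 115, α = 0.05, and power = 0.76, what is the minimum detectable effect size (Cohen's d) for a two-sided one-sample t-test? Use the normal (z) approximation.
d ≈ 0.25

Minimum detectable effect (one-sample t-test, normal approximation):
d = (z_{α/2} + z_β) / √n
d = (1.960 + 0.706) / √115
d = 2.666 / 10.724
d ≈ 0.25

By Cohen's convention (0.2 small / 0.5 medium / 0.8 large): small effect.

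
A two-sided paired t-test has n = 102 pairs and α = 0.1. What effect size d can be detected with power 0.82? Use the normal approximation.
d ≈ 0.25

Minimum detectable effect (paired t-test, normal approximation):
d = (z_{α/2} + z_β) / √n
d = (1.645 + 0.915) / √102
d = 2.560 / 10.100
d ≈ 0.25

By Cohen's convention (0.2 small / 0.5 medium / 0.8 large): small effect.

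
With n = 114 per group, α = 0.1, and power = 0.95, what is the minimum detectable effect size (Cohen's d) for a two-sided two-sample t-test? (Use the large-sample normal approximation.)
d ≈ 0.44

Minimum detectable effect (two-sample t-test, normal approximation):
d = (z_{α/2} + z_β) / √(n/2)
d = (1.645 + 1.645) / √(114/2)
d = 3.290 / 7.550
d ≈ 0.44

By Cohen's convention (0.2 small / 0.5 medium / 0.8 large): small effect.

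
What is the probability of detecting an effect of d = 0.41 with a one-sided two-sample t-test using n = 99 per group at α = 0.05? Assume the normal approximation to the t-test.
Power ≈ 0.89

Power calculation (two-sample t-test, normal approximation):
z_β = d · √(n/2) - z_α
z_β = 0.41 · √(99/2) - 1.645
z_β = 0.41 · 7.036 - 1.645
z_β = 1.240

Power = Φ(z_β) = Φ(1.240) ≈ 0.892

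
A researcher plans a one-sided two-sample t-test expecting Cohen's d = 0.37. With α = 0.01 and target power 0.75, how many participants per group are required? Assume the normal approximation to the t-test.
n = 132 per group

Sample size formula (two-sample t-test, normal approximation):
n = 2 · ((z_α + z_β) / d)²

z_α = 2.326 (for α = 0.01, one-sided)
z_β = 0.674 (for power = 0.75)
d = 0.37

n = 2 · ((2.326 + 0.674) / 0.37)²
n = 2 · (8.108)²
n ≈ 131.48
Round up to the next whole number: n = 132 per group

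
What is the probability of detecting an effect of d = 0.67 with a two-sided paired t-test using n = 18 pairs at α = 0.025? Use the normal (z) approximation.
Power ≈ 0.73

Power calculation (paired t-test, normal approximation):
z_β = d · √n - z_{α/2}
z_β = 0.67 · √18 - 2.241
z_β = 0.67 · 4.243 - 2.241
z_β = 0.601

Power = Φ(z_β) = Φ(0.601) ≈ 0.726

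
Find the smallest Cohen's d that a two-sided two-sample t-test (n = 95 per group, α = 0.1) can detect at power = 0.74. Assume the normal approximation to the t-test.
d ≈ 0.33

Minimum detectable effect (two-sample t-test, normal approximation):
d = (z_{α/2} + z_β) / √(n/2)
d = (1.645 + 0.643) / √(95/2)
d = 2.288 / 6.892
d ≈ 0.33

By Cohen's convention (0.2 small / 0.5 medium / 0.8 large): small effect.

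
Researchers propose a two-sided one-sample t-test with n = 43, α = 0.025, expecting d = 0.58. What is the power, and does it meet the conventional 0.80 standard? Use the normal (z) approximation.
Power ≈ 0.94; the study is adequately powered (power ≥ 0.80)

Power calculation (one-sample t-test, normal approximation):
z_β = d · √n - z_{α/2}
z_β = 0.58 · √43 - 2.241
z_β = 0.58 · 6.557 - 2.241
z_β = 1.562

Power = Φ(z_β) = Φ(1.562) ≈ 0.941

Effect size d = 0.58 is medium by Cohen's convention (0.2/0.5/0.8).

Threshold: power ≥ 0.80 is conventionally adequate.
Power ≈ 0.94 → the study is adequately powered (power ≥ 0.80).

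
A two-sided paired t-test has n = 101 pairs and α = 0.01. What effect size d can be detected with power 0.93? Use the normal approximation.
d ≈ 0.40

Minimum detectable effect (paired t-test, normal approximation):
d = (z_{α/2} + z_β) / √n
d = (2.576 + 1.476) / √101
d = 4.052 / 10.050
d ≈ 0.40

By Cohen's convention (0.2 small / 0.5 medium / 0.8 large): small effect.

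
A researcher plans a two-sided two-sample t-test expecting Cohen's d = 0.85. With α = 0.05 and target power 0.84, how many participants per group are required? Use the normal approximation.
n = 25 per group

Sample size formula (two-sample t-test, normal approximation):
n = 2 · ((z_{α/2} + z_β) / d)²

z_{α/2} = 1.960 (for α = 0.05, two-sided)
z_β = 0.994 (for power = 0.84)
d = 0.85

n = 2 · ((1.960 + 0.994) / 0.85)²
n = 2 · (3.475)²
n ≈ 24.15
Round up to the next whole number: n = 25 per group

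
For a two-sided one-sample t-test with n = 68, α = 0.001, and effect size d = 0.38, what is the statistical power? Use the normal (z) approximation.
Power ≈ 0.44

Power calculation (one-sample t-test, normal approximation):
z_β = d · √n - z_{α/2}
z_β = 0.38 · √68 - 3.291
z_β = 0.38 · 8.246 - 3.291
z_β = -0.157

Power = Φ(z_β) = Φ(-0.157) ≈ 0.438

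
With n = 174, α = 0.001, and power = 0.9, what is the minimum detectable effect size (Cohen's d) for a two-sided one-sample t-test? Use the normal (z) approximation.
d ≈ 0.35

Minimum detectable effect (one-sample t-test, normal approximation):
d = (z_{α/2} + z_β) / √n
d = (3.291 + 1.282) / √174
d = 4.572 / 13.191
d ≈ 0.35

By Cohen's convention (0.2 small / 0.5 medium / 0.8 large): small effect.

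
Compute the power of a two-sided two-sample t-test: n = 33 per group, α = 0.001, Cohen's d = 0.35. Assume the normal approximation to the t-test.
Power ≈ 0.03

Power calculation (two-sample t-test, normal approximation):
z_β = d · √(n/2) - z_{α/2}
z_β = 0.35 · √(33/2) - 3.291
z_β = 0.35 · 4.062 - 3.291
z_β = -1.869

Power = Φ(z_β) = Φ(-1.869) ≈ 0.031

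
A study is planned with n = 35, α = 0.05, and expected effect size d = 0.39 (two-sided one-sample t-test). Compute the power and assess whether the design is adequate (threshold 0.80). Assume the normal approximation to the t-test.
Power ≈ 0.64; the study is underpowered (power < 0.80)

Power calculation (one-sample t-test, normal approximation):
z_β = d · √n - z_{α/2}
z_β = 0.39 · √35 - 1.960
z_β = 0.39 · 5.916 - 1.960
z_β = 0.347

Power = Φ(z_β) = Φ(0.347) ≈ 0.636

Effect size d = 0.39 is small by Cohen's convention (0.2/0.5/0.8).

Threshold: power ≥ 0.80 is conventionally adequate.
Power ≈ 0.64 → the study is underpowered (power < 0.80).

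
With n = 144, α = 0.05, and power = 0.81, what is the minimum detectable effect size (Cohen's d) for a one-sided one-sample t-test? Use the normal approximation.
d ≈ 0.21

Minimum detectable effect (one-sample t-test, normal approximation):
d = (z_α + z_β) / √n
d = (1.645 + 0.878) / √144
d = 2.523 / 12.000
d ≈ 0.21

By Cohen's convention (0.2 small / 0.5 medium / 0.8 large): small effect.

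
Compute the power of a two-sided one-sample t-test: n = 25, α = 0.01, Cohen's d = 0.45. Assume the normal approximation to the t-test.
Power ≈ 0.37

Power calculation (one-sample t-test, normal approximation):
z_β = d · √n - z_{α/2}
z_β = 0.45 · √25 - 2.576
z_β = 0.45 · 5.000 - 2.576
z_β = -0.326

Power = Φ(z_β) = Φ(-0.326) ≈ 0.372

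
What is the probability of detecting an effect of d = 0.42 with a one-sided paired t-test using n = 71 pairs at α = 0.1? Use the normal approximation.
Power ≈ 0.99

Power calculation (paired t-test, normal approximation):
z_β = d · √n - z_α
z_β = 0.42 · √71 - 1.282
z_β = 0.42 · 8.426 - 1.282
z_β = 2.257

Power = Φ(z_β) = Φ(2.257) ≈ 0.988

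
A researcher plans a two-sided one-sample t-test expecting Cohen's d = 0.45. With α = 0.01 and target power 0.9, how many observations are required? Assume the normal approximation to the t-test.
n = 74

Sample size formula (one-sample t-test, normal approximation):
n = ((z_{α/2} + z_β) / d)²

z_{α/2} = 2.576 (for α = 0.01, two-sided)
z_β = 1.282 (for power = 0.9)
d = 0.45

n = ((2.576 + 1.282) / 0.45)²
n = (8.573)²
n ≈ 73.50
Round up to the next whole number: n = 74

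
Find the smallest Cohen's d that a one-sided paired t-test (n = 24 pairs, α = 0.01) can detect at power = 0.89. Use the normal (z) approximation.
d ≈ 0.73

Minimum detectable effect (paired t-test, normal approximation):
d = (z_α + z_β) / √n
d = (2.326 + 1.227) / √24
d = 3.553 / 4.899
d ≈ 0.73

By Cohen's convention (0.2 small / 0.5 medium / 0.8 large): medium effect.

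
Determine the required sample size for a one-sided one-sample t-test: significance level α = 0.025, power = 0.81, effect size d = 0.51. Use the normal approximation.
n = 31

Sample size formula (one-sample t-test, normal approximation):
n = ((z_α + z_β) / d)²

z_α = 1.960 (for α = 0.025, one-sided)
z_β = 0.878 (for power = 0.81)
d = 0.51

n = ((1.960 + 0.878) / 0.51)²
n = (5.565)²
n ≈ 30.97
Round up to the next whole number: n = 31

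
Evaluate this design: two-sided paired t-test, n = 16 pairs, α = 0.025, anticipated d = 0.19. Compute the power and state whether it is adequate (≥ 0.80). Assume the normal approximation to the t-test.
Power ≈ 0.07; the study is underpowered (power < 0.80)

Power calculation (paired t-test, normal approximation):
z_β = d · √n - z_{α/2}
z_β = 0.19 · √16 - 2.241
z_β = 0.19 · 4.000 - 2.241
z_β = -1.481

Power = Φ(z_β) = Φ(-1.481) ≈ 0.069

Effect size d = 0.19 is very small by Cohen's convention (0.2/0.5/0.8).

Threshold: power ≥ 0.80 is conventionally adequate.
Power ≈ 0.07 → the study is underpowered (power < 0.80).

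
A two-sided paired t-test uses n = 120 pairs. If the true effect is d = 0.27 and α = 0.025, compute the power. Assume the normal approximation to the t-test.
Power ≈ 0.76

Power calculation (paired t-test, normal approximation):
z_β = d · √n - z_{α/2}
z_β = 0.27 · √120 - 2.241
z_β = 0.27 · 10.954 - 2.241
z_β = 0.716

Power = Φ(z_β) = Φ(0.716) ≈ 0.763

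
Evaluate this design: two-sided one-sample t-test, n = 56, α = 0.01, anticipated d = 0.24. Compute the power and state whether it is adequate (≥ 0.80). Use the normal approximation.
Power ≈ 0.22; the study is underpowered (power < 0.80)

Power calculation (one-sample t-test, normal approximation):
z_β = d · √n - z_{α/2}
z_β = 0.24 · √56 - 2.576
z_β = 0.24 · 7.483 - 2.576
z_β = -0.780

Power = Φ(z_β) = Φ(-0.780) ≈ 0.218

Effect size d = 0.24 is small by Cohen's convention (0.2/0.5/0.8).

Threshold: power ≥ 0.80 is conventionally adequate.
Power ≈ 0.22 → the study is underpowered (power < 0.80).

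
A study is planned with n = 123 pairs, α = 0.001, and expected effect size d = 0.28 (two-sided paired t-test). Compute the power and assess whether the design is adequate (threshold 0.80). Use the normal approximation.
Power ≈ 0.43; the study is underpowered (power < 0.80)

Power calculation (paired t-test, normal approximation):
z_β = d · √n - z_{α/2}
z_β = 0.28 · √123 - 3.291
z_β = 0.28 · 11.091 - 3.291
z_β = -0.185

Power = Φ(z_β) = Φ(-0.185) ≈ 0.427

Effect size d = 0.28 is small by Cohen's convention (0.2/0.5/0.8).

Threshold: power ≥ 0.80 is conventionally adequate.
Power ≈ 0.43 → the study is underpowered (power < 0.80).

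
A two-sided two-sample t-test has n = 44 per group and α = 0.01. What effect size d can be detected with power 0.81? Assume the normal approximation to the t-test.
d ≈ 0.74

Minimum detectable effect (two-sample t-test, normal approximation):
d = (z_{α/2} + z_β) / √(n/2)
d = (2.576 + 0.878) / √(44/2)
d = 3.454 / 4.690
d ≈ 0.74

By Cohen's convention (0.2 small / 0.5 medium / 0.8 large): medium effect.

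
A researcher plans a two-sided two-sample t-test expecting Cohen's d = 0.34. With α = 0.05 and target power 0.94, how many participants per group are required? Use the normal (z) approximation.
n = 214 per group

Sample size formula (two-sample t-test, normal approximation):
n = 2 · ((z_{α/2} + z_β) / d)²

z_{α/2} = 1.960 (for α = 0.05, two-sided)
z_β = 1.555 (for power = 0.94)
d = 0.34

n = 2 · ((1.960 + 1.555) / 0.34)²
n = 2 · (10.338)²
n ≈ 213.75
Round up to the next whole number: n = 214 per group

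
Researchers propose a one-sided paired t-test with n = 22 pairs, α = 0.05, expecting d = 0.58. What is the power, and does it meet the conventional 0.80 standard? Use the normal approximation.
Power ≈ 0.86; the study is adequately powered (power ≥ 0.80)

Power calculation (paired t-test, normal approximation):
z_β = d · √n - z_α
z_β = 0.58 · √22 - 1.645
z_β = 0.58 · 4.690 - 1.645
z_β = 1.076

Power = Φ(z_β) = Φ(1.076) ≈ 0.859

Effect size d = 0.58 is medium by Cohen's convention (0.2/0.5/0.8).

Threshold: power ≥ 0.80 is conventionally adequate.
Power ≈ 0.86 → the study is adequately powered (power ≥ 0.80).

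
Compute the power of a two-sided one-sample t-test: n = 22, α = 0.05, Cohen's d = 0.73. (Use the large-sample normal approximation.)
Power ≈ 0.93

Power calculation (one-sample t-test, normal approximation):
z_β = d · √n - z_{α/2}
z_β = 0.73 · √22 - 1.960
z_β = 0.73 · 4.690 - 1.960
z_β = 1.464

Power = Φ(z_β) = Φ(1.464) ≈ 0.928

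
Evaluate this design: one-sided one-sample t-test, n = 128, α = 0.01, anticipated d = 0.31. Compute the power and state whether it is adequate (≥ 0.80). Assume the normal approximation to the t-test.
Power ≈ 0.88; the study is adequately powered (power ≥ 0.80)

Power calculation (one-sample t-test, normal approximation):
z_β = d · √n - z_α
z_β = 0.31 · √128 - 2.326
z_β = 0.31 · 11.314 - 2.326
z_β = 1.181

Power = Φ(z_β) = Φ(1.181) ≈ 0.881

Effect size d = 0.31 is small by Cohen's convention (0.2/0.5/0.8).

Threshold: power ≥ 0.80 is conventionally adequate.
Power ≈ 0.88 → the study is adequately powered (power ≥ 0.80).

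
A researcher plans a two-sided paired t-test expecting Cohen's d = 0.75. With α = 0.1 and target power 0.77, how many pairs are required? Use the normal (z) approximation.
n = 11 pairs

Sample size formula (paired t-test, normal approximation):
n = ((z_{α/2} + z_β) / d)²

z_{α/2} = 1.645 (for α = 0.1, two-sided)
z_β = 0.739 (for power = 0.77)
d = 0.75

n = ((1.645 + 0.739) / 0.75)²
n = (3.179)²
n ≈ 10.11
Round up to the next whole number: n = 11 pairs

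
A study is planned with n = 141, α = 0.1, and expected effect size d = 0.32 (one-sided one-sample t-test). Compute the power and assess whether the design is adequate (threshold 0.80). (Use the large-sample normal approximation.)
Power ≈ 0.99; the study is adequately powered (power ≥ 0.80)

Power calculation (one-sample t-test, normal approximation):
z_β = d · √n - z_α
z_β = 0.32 · √141 - 1.282
z_β = 0.32 · 11.874 - 1.282
z_β = 2.518

Power = Φ(z_β) = Φ(2.518) ≈ 0.994

Effect size d = 0.32 is small by Cohen's convention (0.2/0.5/0.8).

Threshold: power ≥ 0.80 is conventionally adequate.
Power ≈ 0.99 → the study is adequately powered (power ≥ 0.80).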